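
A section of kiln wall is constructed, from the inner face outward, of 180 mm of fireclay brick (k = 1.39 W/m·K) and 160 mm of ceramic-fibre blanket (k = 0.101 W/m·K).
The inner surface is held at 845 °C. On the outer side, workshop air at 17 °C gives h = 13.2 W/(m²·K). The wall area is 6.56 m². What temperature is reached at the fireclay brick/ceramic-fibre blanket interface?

T ≈ 785 °C

Treating each layer as a thermal resistance in series:
R_fireclay brick = L/(kA) = 0.18/(1.39×6.56) = 0.01974 K/W
R_ceramic-fibre blanket = L/(kA) = 0.16/(0.101×6.56) = 0.2415 K/W
R_outer film = 1/(h_o·A) = 1/(13.2×6.56) = 0.01155 K/W
R_total = 0.2728 K/W;  Q = ΔT/R_total = 828/0.2728 = 3035 W
T_interface = T_inner − Q·ΣR(inner→interface) = 845 − 3040×0.01974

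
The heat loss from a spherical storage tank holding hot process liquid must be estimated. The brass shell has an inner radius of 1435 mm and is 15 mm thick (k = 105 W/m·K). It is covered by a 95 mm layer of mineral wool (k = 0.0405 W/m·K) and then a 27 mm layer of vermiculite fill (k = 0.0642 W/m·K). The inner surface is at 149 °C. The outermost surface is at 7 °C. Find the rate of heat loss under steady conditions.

Q ≈ 1460 W

For a spherical shell R = (1/r₁ − 1/r₂)/(4πk); film R = 1/(h·4πr²). In series:
R_brass shell = (1/1.435 − 1/1.45)/(4π×105) = 5.464×10^-6 K/W
R_mineral wool = (1/1.45 − 1/1.545)/(4π×0.0405) = 0.08332 K/W
R_vermiculite fill = (1/1.545 − 1/1.572)/(4π×0.0642) = 0.01378 K/W
R_total = 0.09711 K/W
Q = ΔT/R_total = 142/0.09711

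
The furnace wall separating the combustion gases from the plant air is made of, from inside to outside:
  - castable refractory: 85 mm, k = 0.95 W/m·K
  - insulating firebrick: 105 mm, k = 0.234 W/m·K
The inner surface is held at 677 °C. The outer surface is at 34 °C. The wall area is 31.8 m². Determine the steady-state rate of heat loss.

Using the resistance-network approach (series):
R_castable refractory = L/(kA) = 0.085/(0.95×31.8) = 0.002814 K/W
R_insulating firebrick = L/(kA) = 0.105/(0.234×31.8) = 0.01411 K/W
R_total = 0.01692 K/W
Q = ΔT / R_total = 643 / 0.01692

Q ≈ 38000 W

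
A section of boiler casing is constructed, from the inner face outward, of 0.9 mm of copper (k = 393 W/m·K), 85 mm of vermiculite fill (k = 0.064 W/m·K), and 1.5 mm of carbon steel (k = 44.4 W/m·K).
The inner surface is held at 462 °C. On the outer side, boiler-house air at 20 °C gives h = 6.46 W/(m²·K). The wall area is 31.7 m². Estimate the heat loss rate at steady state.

Series thermal resistances:
R_copper = L/(kA) = 0.0009/(393×31.7) = 7.224×10^-8 K/W
R_vermiculite fill = L/(kA) = 0.085/(0.064×31.7) = 0.0419 K/W
R_carbon steel = L/(kA) = 0.0015/(44.4×31.7) = 1.066×10^-6 K/W
R_outer film = 1/(h_o·A) = 1/(6.46×31.7) = 0.004883 K/W
R_total = 0.04678 K/W
Q = ΔT / R_total = 442 / 0.04678

Q ≈ 9450 W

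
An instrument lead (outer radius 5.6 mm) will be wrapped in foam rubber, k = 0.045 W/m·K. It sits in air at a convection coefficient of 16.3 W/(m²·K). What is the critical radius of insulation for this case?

r_cr ≈ 2.76 mm

For a cylinder r_cr = k/h = 0.045/16.3
r_cr = 2.76 mm; since the bare radius (5.6 mm) is above r_cr, any added insulation will reduce heat loss.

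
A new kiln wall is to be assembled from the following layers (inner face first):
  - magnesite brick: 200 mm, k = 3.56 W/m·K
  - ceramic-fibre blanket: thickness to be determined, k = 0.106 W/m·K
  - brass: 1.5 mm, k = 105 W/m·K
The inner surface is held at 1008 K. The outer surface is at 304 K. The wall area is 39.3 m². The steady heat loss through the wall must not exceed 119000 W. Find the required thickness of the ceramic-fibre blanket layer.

L ≈ 18.7 mm

Model the wall as resistances in series:
R_magnesite brick = L/(kA) = 0.2/(3.56×39.3) = 0.00143 K/W
R_brass = L/(kA) = 0.0015/(105×39.3) = 3.635×10^-7 K/W
Sum of the known resistances R_other = 0.00143 K/W
Required total resistance R_tot = ΔT/Q_allow = 704/119000 = 0.005916 K/W
R_ceramic-fibre blanket = R_tot − R_other = 0.004486 K/W
L = R·k·A = 0.004486×0.106×39.3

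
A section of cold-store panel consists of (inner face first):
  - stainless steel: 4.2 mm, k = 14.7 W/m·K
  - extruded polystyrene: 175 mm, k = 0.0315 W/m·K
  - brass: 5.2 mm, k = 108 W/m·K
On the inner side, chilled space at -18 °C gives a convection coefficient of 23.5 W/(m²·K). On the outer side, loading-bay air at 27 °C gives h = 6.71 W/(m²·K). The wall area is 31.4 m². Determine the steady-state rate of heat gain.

Q ≈ 246 W

Treating each layer as a thermal resistance in series:
R_inner film = 1/(h_i·A) = 1/(23.5×31.4) = 0.001355 K/W
R_stainless steel = L/(kA) = 0.0042/(14.7×31.4) = 9.099×10^-6 K/W
R_extruded polystyrene = L/(kA) = 0.175/(0.0315×31.4) = 0.1769 K/W
R_brass = L/(kA) = 0.0052/(108×31.4) = 1.533×10^-6 K/W
R_outer film = 1/(h_o·A) = 1/(6.71×31.4) = 0.004746 K/W
R_total = 0.183 K/W
Q = ΔT / R_total = 45 / 0.183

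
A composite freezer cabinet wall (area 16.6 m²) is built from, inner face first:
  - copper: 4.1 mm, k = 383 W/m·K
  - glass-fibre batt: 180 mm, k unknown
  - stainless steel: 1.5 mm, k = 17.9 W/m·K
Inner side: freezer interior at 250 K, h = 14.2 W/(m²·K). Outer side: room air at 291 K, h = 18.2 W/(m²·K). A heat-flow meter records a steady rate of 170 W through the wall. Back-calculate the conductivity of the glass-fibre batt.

Model the wall as resistances in series:
R_inner film = 1/(h_i·A) = 1/(14.2×16.6) = 0.004242 K/W
R_copper = L/(kA) = 0.0041/(383×16.6) = 6.449×10^-7 K/W
R_stainless steel = L/(kA) = 0.0015/(17.9×16.6) = 5.048×10^-6 K/W
R_outer film = 1/(h_o·A) = 1/(18.2×16.6) = 0.00331 K/W
Sum of known resistances R_other = 0.007558 K/W
Total R = ΔT/Q = 41/170 = 0.2412 K/W
R_glass-fibre batt = R_total − R_other = 0.2336 K/W
k = L/(R·A) = 0.18/(0.2336×16.6)

k ≈ 0.0464 W/(m·K)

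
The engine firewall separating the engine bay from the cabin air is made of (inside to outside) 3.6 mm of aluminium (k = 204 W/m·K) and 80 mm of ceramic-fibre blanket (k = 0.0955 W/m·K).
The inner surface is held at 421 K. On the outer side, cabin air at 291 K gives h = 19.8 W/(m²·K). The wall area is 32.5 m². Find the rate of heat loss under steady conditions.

Model the wall as resistances in series:
R_aluminium = L/(kA) = 0.0036/(204×32.5) = 5.43×10^-7 K/W
R_ceramic-fibre blanket = L/(kA) = 0.08/(0.0955×32.5) = 0.02578 K/W
R_outer film = 1/(h_o·A) = 1/(19.8×32.5) = 0.001554 K/W
R_total = 0.02733 K/W
Q = ΔT / R_total = 130 / 0.02733

Q ≈ 4760 W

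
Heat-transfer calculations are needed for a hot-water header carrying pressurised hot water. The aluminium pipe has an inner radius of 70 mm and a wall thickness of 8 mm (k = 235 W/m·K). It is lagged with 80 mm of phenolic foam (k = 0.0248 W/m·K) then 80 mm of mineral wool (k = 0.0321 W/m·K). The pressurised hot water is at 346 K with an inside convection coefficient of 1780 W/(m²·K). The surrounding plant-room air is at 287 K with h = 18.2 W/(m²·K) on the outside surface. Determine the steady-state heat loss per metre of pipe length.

Radial resistances (cylindrical: R_cond = ln(r_o/r_i)/(2πkL), R_conv = 1/(h·2πrL)):
R_inner film = 1/(h_i·2πr₁L) = 1/(1780×2π×0.07×1) = 0.001277 K/W
R_aluminium pipe wall = ln(78/70)/(2π×235×1) = 7.329×10^-5 K/W
R_phenolic foam = ln(158/78)/(2π×0.0248×1) = 4.53 K/W
R_mineral wool = ln(238/158)/(2π×0.0321×1) = 2.031 K/W
R_outer film = 1/(h_o·2πr_oL) = 1/(18.2×2π×0.238×1) = 0.03674 K/W
R_total = 6.599 K/W
Q = ΔT/R_total = 59/6.599

q′ ≈ 8.94 W/m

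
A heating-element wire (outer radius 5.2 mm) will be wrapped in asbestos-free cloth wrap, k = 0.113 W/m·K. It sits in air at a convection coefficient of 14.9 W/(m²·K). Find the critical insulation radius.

For a cylinder r_cr = k/h = 0.113/14.9
r_cr = 7.58 mm; since the bare radius (5.2 mm) is below r_cr, adding a thin layer of insulation will *increase* heat loss.

r_cr ≈ 7.58 mm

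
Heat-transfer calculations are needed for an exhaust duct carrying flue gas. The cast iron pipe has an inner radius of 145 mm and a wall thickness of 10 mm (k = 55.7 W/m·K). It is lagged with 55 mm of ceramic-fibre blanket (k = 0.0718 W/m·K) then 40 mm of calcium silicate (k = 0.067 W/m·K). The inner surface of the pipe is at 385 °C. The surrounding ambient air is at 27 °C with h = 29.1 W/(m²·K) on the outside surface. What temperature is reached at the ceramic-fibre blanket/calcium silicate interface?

Cylindrical conduction, so R = ln(r₂/r₁)/(2πkL) per layer, in series:
R_cast iron pipe wall = ln(155/145)/(2π×55.7×1) = 1.906×10^-4 K/W
R_ceramic-fibre blanket = ln(210/155)/(2π×0.0718×1) = 0.6732 K/W
R_calcium silicate = ln(250/210)/(2π×0.067×1) = 0.4142 K/W
R_outer film = 1/(h_o·2πr_oL) = 1/(29.1×2π×0.25×1) = 0.02188 K/W
R_total = 1.109 K/W
Q = ΔT/R_total = 358/1.109
Q = 323 W/m
T_interface = T_inner − Q·ΣR(inner→interface) = 385 − 323×0.6733

T ≈ 168 °C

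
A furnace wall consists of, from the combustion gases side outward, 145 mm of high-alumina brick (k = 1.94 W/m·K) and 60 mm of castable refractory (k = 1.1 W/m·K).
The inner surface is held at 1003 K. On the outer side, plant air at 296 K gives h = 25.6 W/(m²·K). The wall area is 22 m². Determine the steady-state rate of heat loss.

Using the resistance-network approach (series):
R_high-alumina brick = L/(kA) = 0.145/(1.94×22) = 0.003397 K/W
R_castable refractory = L/(kA) = 0.06/(1.1×22) = 0.002479 K/W
R_outer film = 1/(h_o·A) = 1/(25.6×22) = 0.001776 K/W
R_total = 0.007652 K/W
Q = ΔT / R_total = 707 / 0.007652

Q ≈ 92400 W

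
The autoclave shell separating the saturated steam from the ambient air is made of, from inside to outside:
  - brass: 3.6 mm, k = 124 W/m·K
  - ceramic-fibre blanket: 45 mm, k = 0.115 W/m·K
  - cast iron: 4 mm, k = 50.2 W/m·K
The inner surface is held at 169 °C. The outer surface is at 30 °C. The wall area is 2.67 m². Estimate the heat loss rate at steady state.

Q ≈ 948 W

Treating each layer as a thermal resistance in series:
R_brass = L/(kA) = 0.0036/(124×2.67) = 1.087×10^-5 K/W
R_ceramic-fibre blanket = L/(kA) = 0.045/(0.115×2.67) = 0.1466 K/W
R_cast iron = L/(kA) = 0.004/(50.2×2.67) = 2.984×10^-5 K/W
R_total = 0.1466 K/W
Q = ΔT / R_total = 139 / 0.1466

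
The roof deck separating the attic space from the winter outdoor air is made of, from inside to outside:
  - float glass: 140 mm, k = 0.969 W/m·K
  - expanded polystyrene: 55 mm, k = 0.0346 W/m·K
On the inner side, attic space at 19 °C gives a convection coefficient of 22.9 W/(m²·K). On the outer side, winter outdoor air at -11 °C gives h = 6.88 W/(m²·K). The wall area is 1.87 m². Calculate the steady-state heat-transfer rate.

Q ≈ 29.2 W

Using the resistance-network approach (series):
R_inner film = 1/(h_i·A) = 1/(22.9×1.87) = 0.02335 K/W
R_float glass = L/(kA) = 0.14/(0.969×1.87) = 0.07726 K/W
R_expanded polystyrene = L/(kA) = 0.055/(0.0346×1.87) = 0.8501 K/W
R_outer film = 1/(h_o·A) = 1/(6.88×1.87) = 0.07773 K/W
R_total = 1.028 K/W
Q = ΔT / R_total = 30 / 1.028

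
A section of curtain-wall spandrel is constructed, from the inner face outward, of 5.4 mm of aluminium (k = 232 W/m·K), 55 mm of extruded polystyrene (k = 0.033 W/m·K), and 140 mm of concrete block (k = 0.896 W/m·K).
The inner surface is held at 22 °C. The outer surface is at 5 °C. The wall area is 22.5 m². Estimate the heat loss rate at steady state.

Thermal resistances in series:
R_aluminium = L/(kA) = 0.0054/(232×22.5) = 1.034×10^-6 K/W
R_extruded polystyrene = L/(kA) = 0.055/(0.033×22.5) = 0.07407 K/W
R_concrete block = L/(kA) = 0.14/(0.896×22.5) = 0.006944 K/W
R_total = 0.08102 K/W
Q = ΔT / R_total = 17 / 0.08102

Q ≈ 210 W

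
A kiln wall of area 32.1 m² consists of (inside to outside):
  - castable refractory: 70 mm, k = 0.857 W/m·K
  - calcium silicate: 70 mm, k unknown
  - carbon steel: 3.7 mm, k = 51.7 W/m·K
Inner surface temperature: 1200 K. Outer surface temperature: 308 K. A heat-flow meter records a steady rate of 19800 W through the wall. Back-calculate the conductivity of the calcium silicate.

Model the wall as resistances in series:
R_castable refractory = L/(kA) = 0.07/(0.857×32.1) = 0.002545 K/W
R_carbon steel = L/(kA) = 0.0037/(51.7×32.1) = 2.229×10^-6 K/W
Sum of known resistances R_other = 0.002547 K/W
Total R = ΔT/Q = 892/19800 = 0.04505 K/W
R_calcium silicate = R_total − R_other = 0.0425 K/W
k = L/(R·A) = 0.07/(0.0425×32.1)

k ≈ 0.0513 W/(m·K)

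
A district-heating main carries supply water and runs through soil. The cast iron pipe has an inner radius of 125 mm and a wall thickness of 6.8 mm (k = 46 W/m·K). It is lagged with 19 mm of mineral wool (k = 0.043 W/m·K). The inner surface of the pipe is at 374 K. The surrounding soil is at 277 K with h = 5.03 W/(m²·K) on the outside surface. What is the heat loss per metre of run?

Cylindrical conduction, so R = ln(r₂/r₁)/(2πkL) per layer, in series:
R_cast iron pipe wall = ln(131.8/125)/(2π×46×1) = 1.833×10^-4 K/W
R_mineral wool = ln(150.8/131.8)/(2π×0.043×1) = 0.4984 K/W
R_outer film = 1/(h_o·2πr_oL) = 1/(5.03×2π×0.1508×1) = 0.2098 K/W
R_total = 0.7085 K/W
Q = ΔT/R_total = 97/0.7085

q′ ≈ 137 W/m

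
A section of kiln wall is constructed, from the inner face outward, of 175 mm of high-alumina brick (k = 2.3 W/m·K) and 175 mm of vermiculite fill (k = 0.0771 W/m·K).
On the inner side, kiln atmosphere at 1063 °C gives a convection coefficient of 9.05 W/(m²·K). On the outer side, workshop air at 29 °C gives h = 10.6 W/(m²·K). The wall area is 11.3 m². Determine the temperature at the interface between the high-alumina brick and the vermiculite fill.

T ≈ 987 °C

Model the wall as resistances in series:
R_inner film = 1/(h_i·A) = 1/(9.05×11.3) = 0.009779 K/W
R_high-alumina brick = L/(kA) = 0.175/(2.3×11.3) = 0.006733 K/W
R_vermiculite fill = L/(kA) = 0.175/(0.0771×11.3) = 0.2009 K/W
R_outer film = 1/(h_o·A) = 1/(10.6×11.3) = 0.008349 K/W
R_total = 0.2257 K/W;  Q = ΔT/R_total = 1034/0.2257 = 4581 W
T_interface = T_inner − Q·ΣR(inner→interface) = 1063 − 4580×0.01651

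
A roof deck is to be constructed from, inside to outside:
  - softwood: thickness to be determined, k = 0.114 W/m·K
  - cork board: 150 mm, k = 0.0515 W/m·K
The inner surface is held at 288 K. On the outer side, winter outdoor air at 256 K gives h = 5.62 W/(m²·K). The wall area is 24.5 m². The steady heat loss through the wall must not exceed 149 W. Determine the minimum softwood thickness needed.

L ≈ 248 mm

Series thermal resistances:
R_cork board = L/(kA) = 0.15/(0.0515×24.5) = 0.1189 K/W
R_outer film = 1/(h_o·A) = 1/(5.62×24.5) = 0.007263 K/W
Sum of the known resistances R_other = 0.1261 K/W
Required total resistance R_tot = ΔT/Q_allow = 32/149 = 0.2148 K/W
R_softwood = R_tot − R_other = 0.08862 K/W
L = R·k·A = 0.08862×0.114×24.5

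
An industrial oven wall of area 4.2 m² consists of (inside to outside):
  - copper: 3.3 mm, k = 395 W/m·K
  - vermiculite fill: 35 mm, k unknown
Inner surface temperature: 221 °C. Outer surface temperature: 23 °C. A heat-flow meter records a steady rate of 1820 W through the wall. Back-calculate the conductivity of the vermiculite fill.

k ≈ 0.0766 W/(m·K)

Model the wall as resistances in series:
R_copper = L/(kA) = 0.0033/(395×4.2) = 1.989×10^-6 K/W
Sum of known resistances R_other = 1.989×10^-6 K/W
Total R = ΔT/Q = 198/1820 = 0.1088 K/W
R_vermiculite fill = R_total − R_other = 0.1088 K/W
k = L/(R·A) = 0.035/(0.1088×4.2)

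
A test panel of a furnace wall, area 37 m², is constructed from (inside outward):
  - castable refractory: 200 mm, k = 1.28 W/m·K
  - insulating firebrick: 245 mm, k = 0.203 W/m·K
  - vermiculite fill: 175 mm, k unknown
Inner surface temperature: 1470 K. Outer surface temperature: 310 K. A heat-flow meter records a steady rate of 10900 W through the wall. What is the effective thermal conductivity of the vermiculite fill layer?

Series thermal resistances:
R_castable refractory = L/(kA) = 0.2/(1.28×37) = 0.004223 K/W
R_insulating firebrick = L/(kA) = 0.245/(0.203×37) = 0.03262 K/W
Sum of known resistances R_other = 0.03684 K/W
Total R = ΔT/Q = 1160/10900 = 0.1064 K/W
R_vermiculite fill = R_total − R_other = 0.06958 K/W
k = L/(R·A) = 0.175/(0.06958×37)

k ≈ 0.068 W/(m·K)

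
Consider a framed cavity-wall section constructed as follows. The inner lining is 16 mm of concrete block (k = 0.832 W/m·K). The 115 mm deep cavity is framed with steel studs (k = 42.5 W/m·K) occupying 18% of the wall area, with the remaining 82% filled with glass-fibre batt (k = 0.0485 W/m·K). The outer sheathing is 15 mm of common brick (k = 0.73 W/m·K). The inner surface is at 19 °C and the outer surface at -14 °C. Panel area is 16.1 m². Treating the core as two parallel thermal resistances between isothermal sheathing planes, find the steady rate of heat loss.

Q ≈ 9710 W

Sheathing layers in series; stud and cavity paths in parallel between them.
R_inner = 0.016/(0.832×16.1) = 0.001194 K/W
R_stud  = 0.115/(42.5×0.18×16.1) = 9.337×10^-4 K/W
R_cav   = 0.115/(0.0485×0.82×16.1) = 0.1796 K/W
1/R_core = 1/R_stud + 1/R_cav → R_core = 9.289×10^-4 K/W
R_outer = 0.015/(0.73×16.1) = 0.001276 K/W
R_total = 0.0034 K/W
Q = ΔT/R_total = 33/0.0034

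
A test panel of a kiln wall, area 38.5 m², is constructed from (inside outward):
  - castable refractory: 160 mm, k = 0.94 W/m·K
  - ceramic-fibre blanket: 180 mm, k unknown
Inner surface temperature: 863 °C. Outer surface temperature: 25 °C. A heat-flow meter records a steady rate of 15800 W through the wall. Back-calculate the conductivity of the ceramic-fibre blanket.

k ≈ 0.0962 W/(m·K)

Using the resistance-network approach (series):
R_castable refractory = L/(kA) = 0.16/(0.94×38.5) = 0.004421 K/W
Sum of known resistances R_other = 0.004421 K/W
Total R = ΔT/Q = 838/15800 = 0.05304 K/W
R_ceramic-fibre blanket = R_total − R_other = 0.04862 K/W
k = L/(R·A) = 0.18/(0.04862×38.5)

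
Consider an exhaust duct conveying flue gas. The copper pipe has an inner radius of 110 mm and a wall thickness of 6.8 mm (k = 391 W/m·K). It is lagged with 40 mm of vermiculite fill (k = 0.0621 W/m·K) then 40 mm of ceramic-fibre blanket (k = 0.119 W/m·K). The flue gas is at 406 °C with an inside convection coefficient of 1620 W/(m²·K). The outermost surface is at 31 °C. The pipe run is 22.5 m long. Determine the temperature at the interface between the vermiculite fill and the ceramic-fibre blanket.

For a radial system each layer contributes R = ln(r_out/r_in)/(2πkL); films add R = 1/(hA).
R_inner film = 1/(h_i·2πr₁L) = 1/(1620×2π×0.11×22.5) = 3.969×10^-5 K/W
R_copper pipe wall = ln(116.8/110)/(2π×391×22.5) = 1.085×10^-6 K/W
R_vermiculite fill = ln(156.8/116.8)/(2π×0.0621×22.5) = 0.03355 K/W
R_ceramic-fibre blanket = ln(196.8/156.8)/(2π×0.119×22.5) = 0.01351 K/W
R_total = 0.04709 K/W
Q = ΔT/R_total = 375/0.04709
Q = 7960 W
T_interface = T_inner − Q·ΣR(inner→interface) = 406 − 7960×0.03359

T ≈ 139 °C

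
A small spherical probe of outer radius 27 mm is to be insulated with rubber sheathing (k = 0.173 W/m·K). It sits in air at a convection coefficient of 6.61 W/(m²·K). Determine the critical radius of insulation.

For a sphere r_cr = 2k/h = 2×0.173/6.61
r_cr = 52.3 mm; since the bare radius (27 mm) is below r_cr, adding a thin layer of insulation will *increase* heat loss.

r_cr ≈ 52.3 mm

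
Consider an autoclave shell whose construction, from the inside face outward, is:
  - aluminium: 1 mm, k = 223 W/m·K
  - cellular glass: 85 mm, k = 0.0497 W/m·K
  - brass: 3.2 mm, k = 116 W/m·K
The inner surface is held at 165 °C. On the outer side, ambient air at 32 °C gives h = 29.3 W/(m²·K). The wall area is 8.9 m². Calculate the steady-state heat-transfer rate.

Thermal resistances in series:
R_aluminium = L/(kA) = 0.001/(223×8.9) = 5.039×10^-7 K/W
R_cellular glass = L/(kA) = 0.085/(0.0497×8.9) = 0.1922 K/W
R_brass = L/(kA) = 0.0032/(116×8.9) = 3.1×10^-6 K/W
R_outer film = 1/(h_o·A) = 1/(29.3×8.9) = 0.003835 K/W
R_total = 0.196 K/W
Q = ΔT / R_total = 133 / 0.196

Q ≈ 679 W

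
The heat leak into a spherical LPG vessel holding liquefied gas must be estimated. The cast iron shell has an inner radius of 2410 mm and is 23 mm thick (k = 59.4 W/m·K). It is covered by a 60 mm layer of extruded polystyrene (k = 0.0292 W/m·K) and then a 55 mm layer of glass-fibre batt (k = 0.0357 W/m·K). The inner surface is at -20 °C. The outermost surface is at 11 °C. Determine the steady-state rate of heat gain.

Q ≈ 670 W

Radial (spherical) resistances in series:
R_cast iron shell = (1/2.41 − 1/2.433)/(4π×59.4) = 5.255×10^-6 K/W
R_extruded polystyrene = (1/2.433 − 1/2.493)/(4π×0.0292) = 0.02696 K/W
R_glass-fibre batt = (1/2.493 − 1/2.548)/(4π×0.0357) = 0.0193 K/W
R_total = 0.04626 K/W
Q = ΔT/R_total = 31/0.04626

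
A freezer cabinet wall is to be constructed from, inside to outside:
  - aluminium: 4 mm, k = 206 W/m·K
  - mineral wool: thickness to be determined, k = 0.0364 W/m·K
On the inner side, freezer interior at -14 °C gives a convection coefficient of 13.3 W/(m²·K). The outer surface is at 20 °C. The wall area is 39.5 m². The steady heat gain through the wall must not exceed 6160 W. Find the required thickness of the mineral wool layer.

Thermal resistances in series:
R_inner film = 1/(h_i·A) = 1/(13.3×39.5) = 0.001903 K/W
R_aluminium = L/(kA) = 0.004/(206×39.5) = 4.916×10^-7 K/W
Sum of the known resistances R_other = 0.001904 K/W
Required total resistance R_tot = ΔT/Q_allow = 34/6160 = 0.005519 K/W
R_mineral wool = R_tot − R_other = 0.003615 K/W
L = R·k·A = 0.003615×0.0364×39.5

L ≈ 5.2 mm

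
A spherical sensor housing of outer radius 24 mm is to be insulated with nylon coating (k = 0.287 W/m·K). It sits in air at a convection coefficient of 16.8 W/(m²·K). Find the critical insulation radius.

r_cr ≈ 34.2 mm

For a sphere r_cr = 2k/h = 2×0.287/16.8
r_cr = 34.2 mm; since the bare radius (24 mm) is below r_cr, adding a thin layer of insulation will *increase* heat loss.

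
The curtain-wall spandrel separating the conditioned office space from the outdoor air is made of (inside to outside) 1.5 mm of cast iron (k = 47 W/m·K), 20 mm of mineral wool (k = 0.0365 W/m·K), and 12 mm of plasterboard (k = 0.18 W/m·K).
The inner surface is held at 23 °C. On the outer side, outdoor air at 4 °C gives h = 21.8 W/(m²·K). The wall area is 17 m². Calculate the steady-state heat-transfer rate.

Thermal resistances in series:
R_cast iron = L/(kA) = 0.0015/(47×17) = 1.877×10^-6 K/W
R_mineral wool = L/(kA) = 0.02/(0.0365×17) = 0.03223 K/W
R_plasterboard = L/(kA) = 0.012/(0.18×17) = 0.003922 K/W
R_outer film = 1/(h_o·A) = 1/(21.8×17) = 0.002698 K/W
R_total = 0.03885 K/W
Q = ΔT / R_total = 19 / 0.03885

Q ≈ 489 W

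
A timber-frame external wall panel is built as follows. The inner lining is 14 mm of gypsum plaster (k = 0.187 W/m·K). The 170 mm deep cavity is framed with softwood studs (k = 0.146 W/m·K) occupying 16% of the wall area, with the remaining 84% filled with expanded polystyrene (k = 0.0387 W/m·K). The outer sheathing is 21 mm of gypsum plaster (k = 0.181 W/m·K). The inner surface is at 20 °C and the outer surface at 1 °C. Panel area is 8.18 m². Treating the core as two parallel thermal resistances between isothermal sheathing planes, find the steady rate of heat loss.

Q ≈ 48.1 W

Sheathing layers in series; stud and cavity paths in parallel between them.
R_inner = 0.014/(0.187×8.18) = 0.009152 K/W
R_stud  = 0.17/(0.146×0.16×8.18) = 0.8897 K/W
R_cav   = 0.17/(0.0387×0.84×8.18) = 0.6393 K/W
1/R_core = 1/R_stud + 1/R_cav → R_core = 0.372 K/W
R_outer = 0.021/(0.181×8.18) = 0.01418 K/W
R_total = 0.3953 K/W
Q = ΔT/R_total = 19/0.3953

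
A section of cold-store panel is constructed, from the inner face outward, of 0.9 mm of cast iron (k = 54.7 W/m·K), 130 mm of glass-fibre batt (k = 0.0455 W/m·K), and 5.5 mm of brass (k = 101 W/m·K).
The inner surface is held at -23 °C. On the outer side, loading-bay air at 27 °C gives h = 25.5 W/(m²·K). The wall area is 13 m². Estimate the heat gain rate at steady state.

Q ≈ 224 W

Using the resistance-network approach (series):
R_cast iron = L/(kA) = 0.0009/(54.7×13) = 1.266×10^-6 K/W
R_glass-fibre batt = L/(kA) = 0.13/(0.0455×13) = 0.2198 K/W
R_brass = L/(kA) = 0.0055/(101×13) = 4.189×10^-6 K/W
R_outer film = 1/(h_o·A) = 1/(25.5×13) = 0.003017 K/W
R_total = 0.2228 K/W
Q = ΔT / R_total = 50 / 0.2228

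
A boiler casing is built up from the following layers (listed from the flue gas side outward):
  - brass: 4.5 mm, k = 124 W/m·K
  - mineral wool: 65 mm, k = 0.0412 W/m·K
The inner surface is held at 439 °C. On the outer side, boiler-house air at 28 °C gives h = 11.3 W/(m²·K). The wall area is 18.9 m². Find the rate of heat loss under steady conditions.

Q ≈ 4660 W

Thermal resistances in series:
R_brass = L/(kA) = 0.0045/(124×18.9) = 1.92×10^-6 K/W
R_mineral wool = L/(kA) = 0.065/(0.0412×18.9) = 0.08347 K/W
R_outer film = 1/(h_o·A) = 1/(11.3×18.9) = 0.004682 K/W
R_total = 0.08816 K/W
Q = ΔT / R_total = 411 / 0.08816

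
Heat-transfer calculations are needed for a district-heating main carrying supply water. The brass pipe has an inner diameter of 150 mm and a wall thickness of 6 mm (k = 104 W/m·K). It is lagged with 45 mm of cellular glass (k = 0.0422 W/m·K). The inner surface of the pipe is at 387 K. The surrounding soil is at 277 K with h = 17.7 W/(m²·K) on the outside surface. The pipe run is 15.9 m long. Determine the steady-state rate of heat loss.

Cylindrical conduction, so R = ln(r₂/r₁)/(2πkL) per layer, in series:
R_brass pipe wall = ln(81/75)/(2π×104×15.9) = 7.407×10^-6 K/W
R_cellular glass = ln(126/81)/(2π×0.0422×15.9) = 0.1048 K/W
R_outer film = 1/(h_o·2πr_oL) = 1/(17.7×2π×0.126×15.9) = 0.004488 K/W
R_total = 0.1093 K/W
Q = ΔT/R_total = 110/0.1093

Q ≈ 1010 W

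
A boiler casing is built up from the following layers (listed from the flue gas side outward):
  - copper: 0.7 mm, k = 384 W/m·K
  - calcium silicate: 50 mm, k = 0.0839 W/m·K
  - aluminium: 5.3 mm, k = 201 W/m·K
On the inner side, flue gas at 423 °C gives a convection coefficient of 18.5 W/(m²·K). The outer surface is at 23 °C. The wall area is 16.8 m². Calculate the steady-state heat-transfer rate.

Q ≈ 10300 W

Model the wall as resistances in series:
R_inner film = 1/(h_i·A) = 1/(18.5×16.8) = 0.003218 K/W
R_copper = L/(kA) = 0.0007/(384×16.8) = 1.085×10^-7 K/W
R_calcium silicate = L/(kA) = 0.05/(0.0839×16.8) = 0.03547 K/W
R_aluminium = L/(kA) = 0.0053/(201×16.8) = 1.57×10^-6 K/W
R_total = 0.03869 K/W
Q = ΔT / R_total = 400 / 0.03869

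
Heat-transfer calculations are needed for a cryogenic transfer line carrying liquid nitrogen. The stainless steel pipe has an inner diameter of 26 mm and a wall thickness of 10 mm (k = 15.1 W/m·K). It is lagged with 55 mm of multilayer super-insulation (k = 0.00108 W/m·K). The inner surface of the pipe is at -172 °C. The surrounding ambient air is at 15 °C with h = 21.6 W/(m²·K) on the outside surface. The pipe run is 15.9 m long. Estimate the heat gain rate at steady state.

Radial resistances (cylindrical: R_cond = ln(r_o/r_i)/(2πkL), R_conv = 1/(h·2πrL)):
R_stainless steel pipe wall = ln(23/13)/(2π×15.1×15.9) = 3.782×10^-4 K/W
R_multilayer super-insulation = ln(78/23)/(2π×0.00108×15.9) = 11.32 K/W
R_outer film = 1/(h_o·2πr_oL) = 1/(21.6×2π×0.078×15.9) = 0.005941 K/W
R_total = 11.32 K/W
Q = ΔT/R_total = 187/11.32

Q ≈ 16.5 W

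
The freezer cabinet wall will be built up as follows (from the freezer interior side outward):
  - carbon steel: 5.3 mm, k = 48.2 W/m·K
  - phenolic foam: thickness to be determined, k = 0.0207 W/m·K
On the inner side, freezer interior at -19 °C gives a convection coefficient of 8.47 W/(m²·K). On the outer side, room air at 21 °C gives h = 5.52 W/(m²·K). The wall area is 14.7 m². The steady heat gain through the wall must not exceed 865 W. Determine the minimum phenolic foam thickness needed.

L ≈ 7.88 mm

Using the resistance-network approach (series):
R_inner film = 1/(h_i·A) = 1/(8.47×14.7) = 0.008032 K/W
R_carbon steel = L/(kA) = 0.0053/(48.2×14.7) = 7.48×10^-6 K/W
R_outer film = 1/(h_o·A) = 1/(5.52×14.7) = 0.01232 K/W
Sum of the known resistances R_other = 0.02036 K/W
Required total resistance R_tot = ΔT/Q_allow = 40/865 = 0.04624 K/W
R_phenolic foam = R_tot − R_other = 0.02588 K/W
L = R·k·A = 0.02588×0.0207×14.7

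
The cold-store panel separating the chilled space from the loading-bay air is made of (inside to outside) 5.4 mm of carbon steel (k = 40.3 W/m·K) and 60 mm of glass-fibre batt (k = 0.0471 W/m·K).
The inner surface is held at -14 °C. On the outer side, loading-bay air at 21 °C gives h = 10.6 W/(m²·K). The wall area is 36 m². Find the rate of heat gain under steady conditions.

Using the resistance-network approach (series):
R_carbon steel = L/(kA) = 0.0054/(40.3×36) = 3.722×10^-6 K/W
R_glass-fibre batt = L/(kA) = 0.06/(0.0471×36) = 0.03539 K/W
R_outer film = 1/(h_o·A) = 1/(10.6×36) = 0.002621 K/W
R_total = 0.03801 K/W
Q = ΔT / R_total = 35 / 0.03801

Q ≈ 921 W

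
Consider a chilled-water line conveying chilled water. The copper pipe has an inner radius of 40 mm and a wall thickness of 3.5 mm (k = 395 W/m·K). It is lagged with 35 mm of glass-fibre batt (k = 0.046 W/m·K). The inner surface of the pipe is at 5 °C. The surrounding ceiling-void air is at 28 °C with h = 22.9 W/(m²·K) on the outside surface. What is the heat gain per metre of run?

q′ ≈ 10.8 W/m

Treating each annulus and film as a series resistance:
R_copper pipe wall = ln(43.5/40)/(2π×395×1) = 3.38×10^-5 K/W
R_glass-fibre batt = ln(78.5/43.5)/(2π×0.046×1) = 2.043 K/W
R_outer film = 1/(h_o·2πr_oL) = 1/(22.9×2π×0.0785×1) = 0.08854 K/W
R_total = 2.131 K/W
Q = ΔT/R_total = 23/2.131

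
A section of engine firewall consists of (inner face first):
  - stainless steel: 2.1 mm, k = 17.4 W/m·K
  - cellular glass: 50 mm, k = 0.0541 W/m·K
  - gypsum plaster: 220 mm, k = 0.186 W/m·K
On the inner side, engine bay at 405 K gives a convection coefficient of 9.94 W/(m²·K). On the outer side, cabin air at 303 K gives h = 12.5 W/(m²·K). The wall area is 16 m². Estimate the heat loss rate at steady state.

Using the resistance-network approach (series):
R_inner film = 1/(h_i·A) = 1/(9.94×16) = 0.006288 K/W
R_stainless steel = L/(kA) = 0.0021/(17.4×16) = 7.543×10^-6 K/W
R_cellular glass = L/(kA) = 0.05/(0.0541×16) = 0.05776 K/W
R_gypsum plaster = L/(kA) = 0.22/(0.186×16) = 0.07392 K/W
R_outer film = 1/(h_o·A) = 1/(12.5×16) = 0.005 K/W
R_total = 0.143 K/W
Q = ΔT / R_total = 102 / 0.143

Q ≈ 713 W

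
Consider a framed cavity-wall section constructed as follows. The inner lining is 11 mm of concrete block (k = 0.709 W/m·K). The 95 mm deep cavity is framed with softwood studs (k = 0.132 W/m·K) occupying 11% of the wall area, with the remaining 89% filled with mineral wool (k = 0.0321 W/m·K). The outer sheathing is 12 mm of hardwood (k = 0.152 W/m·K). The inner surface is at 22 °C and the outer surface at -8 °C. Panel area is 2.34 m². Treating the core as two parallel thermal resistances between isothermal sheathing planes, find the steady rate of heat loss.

Sheathing layers in series; stud and cavity paths in parallel between them.
R_inner = 0.011/(0.709×2.34) = 0.00663 K/W
R_stud  = 0.095/(0.132×0.11×2.34) = 2.796 K/W
R_cav   = 0.095/(0.0321×0.89×2.34) = 1.421 K/W
1/R_core = 1/R_stud + 1/R_cav → R_core = 0.9422 K/W
R_outer = 0.012/(0.152×2.34) = 0.03374 K/W
R_total = 0.9826 K/W
Q = ΔT/R_total = 30/0.9826

Q ≈ 30.5 W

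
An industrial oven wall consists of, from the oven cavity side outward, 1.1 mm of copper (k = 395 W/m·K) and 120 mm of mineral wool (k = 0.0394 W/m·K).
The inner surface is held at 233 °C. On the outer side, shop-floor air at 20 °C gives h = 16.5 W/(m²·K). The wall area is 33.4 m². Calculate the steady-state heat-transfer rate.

Q ≈ 2290 W

Thermal resistances in series:
R_copper = L/(kA) = 0.0011/(395×33.4) = 8.338×10^-8 K/W
R_mineral wool = L/(kA) = 0.12/(0.0394×33.4) = 0.09119 K/W
R_outer film = 1/(h_o·A) = 1/(16.5×33.4) = 0.001815 K/W
R_total = 0.093 K/W
Q = ΔT / R_total = 213 / 0.093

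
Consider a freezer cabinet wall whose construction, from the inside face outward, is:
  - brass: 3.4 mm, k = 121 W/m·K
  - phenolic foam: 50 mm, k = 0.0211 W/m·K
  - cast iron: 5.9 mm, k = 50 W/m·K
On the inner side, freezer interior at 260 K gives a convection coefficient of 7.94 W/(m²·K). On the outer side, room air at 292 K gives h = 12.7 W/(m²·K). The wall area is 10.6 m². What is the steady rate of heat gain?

Q ≈ 132 W

Treating each layer as a thermal resistance in series:
R_inner film = 1/(h_i·A) = 1/(7.94×10.6) = 0.01188 K/W
R_brass = L/(kA) = 0.0034/(121×10.6) = 2.651×10^-6 K/W
R_phenolic foam = L/(kA) = 0.05/(0.0211×10.6) = 0.2236 K/W
R_cast iron = L/(kA) = 0.0059/(50×10.6) = 1.113×10^-5 K/W
R_outer film = 1/(h_o·A) = 1/(12.7×10.6) = 0.007428 K/W
R_total = 0.2429 K/W
Q = ΔT / R_total = 32 / 0.2429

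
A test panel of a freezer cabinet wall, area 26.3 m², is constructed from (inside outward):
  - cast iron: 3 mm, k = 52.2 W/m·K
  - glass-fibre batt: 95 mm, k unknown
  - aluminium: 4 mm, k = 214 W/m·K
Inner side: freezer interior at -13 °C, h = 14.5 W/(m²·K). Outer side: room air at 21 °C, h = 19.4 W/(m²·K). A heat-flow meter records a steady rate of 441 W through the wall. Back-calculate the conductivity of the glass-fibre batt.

k ≈ 0.0498 W/(m·K)

Series thermal resistances:
R_inner film = 1/(h_i·A) = 1/(14.5×26.3) = 0.002622 K/W
R_cast iron = L/(kA) = 0.003/(52.2×26.3) = 2.185×10^-6 K/W
R_aluminium = L/(kA) = 0.004/(214×26.3) = 7.107×10^-7 K/W
R_outer film = 1/(h_o·A) = 1/(19.4×26.3) = 0.00196 K/W
Sum of known resistances R_other = 0.004585 K/W
Total R = ΔT/Q = 34/441 = 0.0771 K/W
R_glass-fibre batt = R_total − R_other = 0.07251 K/W
k = L/(R·A) = 0.095/(0.07251×26.3)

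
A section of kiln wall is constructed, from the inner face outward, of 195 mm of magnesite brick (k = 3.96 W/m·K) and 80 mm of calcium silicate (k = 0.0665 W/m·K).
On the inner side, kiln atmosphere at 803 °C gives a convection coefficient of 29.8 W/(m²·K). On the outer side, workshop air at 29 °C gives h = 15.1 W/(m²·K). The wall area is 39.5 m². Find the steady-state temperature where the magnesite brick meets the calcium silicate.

T ≈ 756 °C

Using the resistance-network approach (series):
R_inner film = 1/(h_i·A) = 1/(29.8×39.5) = 8.495×10^-4 K/W
R_magnesite brick = L/(kA) = 0.195/(3.96×39.5) = 0.001247 K/W
R_calcium silicate = L/(kA) = 0.08/(0.0665×39.5) = 0.03046 K/W
R_outer film = 1/(h_o·A) = 1/(15.1×39.5) = 0.001677 K/W
R_total = 0.03423 K/W;  Q = ΔT/R_total = 774/0.03423 = 22610 W
T_interface = T_inner − Q·ΣR(inner→interface) = 803 − 22600×0.002096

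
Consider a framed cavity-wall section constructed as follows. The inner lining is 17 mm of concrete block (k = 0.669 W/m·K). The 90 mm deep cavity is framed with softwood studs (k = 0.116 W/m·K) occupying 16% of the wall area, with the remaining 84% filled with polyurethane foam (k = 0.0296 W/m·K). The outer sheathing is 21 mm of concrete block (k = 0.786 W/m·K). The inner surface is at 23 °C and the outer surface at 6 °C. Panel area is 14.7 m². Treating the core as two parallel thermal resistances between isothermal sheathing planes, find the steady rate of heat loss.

Q ≈ 118 W

Sheathing layers in series; stud and cavity paths in parallel between them.
R_inner = 0.017/(0.669×14.7) = 0.001729 K/W
R_stud  = 0.09/(0.116×0.16×14.7) = 0.3299 K/W
R_cav   = 0.09/(0.0296×0.84×14.7) = 0.2462 K/W
1/R_core = 1/R_stud + 1/R_cav → R_core = 0.141 K/W
R_outer = 0.021/(0.786×14.7) = 0.001818 K/W
R_total = 0.1445 K/W
Q = ΔT/R_total = 17/0.1445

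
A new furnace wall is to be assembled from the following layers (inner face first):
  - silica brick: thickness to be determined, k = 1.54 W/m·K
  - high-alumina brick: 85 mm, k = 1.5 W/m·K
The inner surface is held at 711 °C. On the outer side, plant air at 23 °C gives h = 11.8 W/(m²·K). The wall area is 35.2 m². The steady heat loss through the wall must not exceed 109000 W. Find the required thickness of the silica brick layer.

Using the resistance-network approach (series):
R_high-alumina brick = L/(kA) = 0.085/(1.5×35.2) = 0.00161 K/W
R_outer film = 1/(h_o·A) = 1/(11.8×35.2) = 0.002408 K/W
Sum of the known resistances R_other = 0.004017 K/W
Required total resistance R_tot = ΔT/Q_allow = 688/109000 = 0.006312 K/W
R_silica brick = R_tot − R_other = 0.002295 K/W
L = R·k·A = 0.002295×1.54×35.2

L ≈ 124 mm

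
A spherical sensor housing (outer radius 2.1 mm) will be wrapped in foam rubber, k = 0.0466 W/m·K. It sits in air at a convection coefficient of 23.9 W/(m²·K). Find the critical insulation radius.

r_cr ≈ 3.9 mm

For a sphere r_cr = 2k/h = 2×0.0466/23.9
r_cr = 3.9 mm; since the bare radius (2.1 mm) is below r_cr, adding a thin layer of insulation will *increase* heat loss.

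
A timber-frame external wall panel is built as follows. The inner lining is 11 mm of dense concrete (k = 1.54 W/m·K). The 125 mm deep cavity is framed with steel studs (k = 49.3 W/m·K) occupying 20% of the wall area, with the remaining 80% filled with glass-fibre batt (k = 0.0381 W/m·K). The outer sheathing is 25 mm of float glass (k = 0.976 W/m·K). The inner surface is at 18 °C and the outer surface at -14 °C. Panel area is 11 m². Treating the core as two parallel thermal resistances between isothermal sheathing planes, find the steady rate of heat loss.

Sheathing layers in series; stud and cavity paths in parallel between them.
R_inner = 0.011/(1.54×11) = 6.494×10^-4 K/W
R_stud  = 0.125/(49.3×0.2×11) = 0.001152 K/W
R_cav   = 0.125/(0.0381×0.8×11) = 0.3728 K/W
1/R_core = 1/R_stud + 1/R_cav → R_core = 0.001149 K/W
R_outer = 0.025/(0.976×11) = 0.002329 K/W
R_total = 0.004127 K/W
Q = ΔT/R_total = 32/0.004127

Q ≈ 7750 W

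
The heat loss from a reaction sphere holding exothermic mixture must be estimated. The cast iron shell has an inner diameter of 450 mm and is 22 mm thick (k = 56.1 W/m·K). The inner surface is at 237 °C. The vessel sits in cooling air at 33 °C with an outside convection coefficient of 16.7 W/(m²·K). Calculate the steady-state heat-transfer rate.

Radial (spherical) resistances in series:
R_cast iron shell = (1/0.225 − 1/0.247)/(4π×56.1) = 5.615×10^-4 K/W
R_outer film = 1/(h·4πr_o²) = 1/(16.7×4π×0.247²) = 0.07811 K/W
R_total = 0.07867 K/W
Q = ΔT/R_total = 204/0.07867

Q ≈ 2590 W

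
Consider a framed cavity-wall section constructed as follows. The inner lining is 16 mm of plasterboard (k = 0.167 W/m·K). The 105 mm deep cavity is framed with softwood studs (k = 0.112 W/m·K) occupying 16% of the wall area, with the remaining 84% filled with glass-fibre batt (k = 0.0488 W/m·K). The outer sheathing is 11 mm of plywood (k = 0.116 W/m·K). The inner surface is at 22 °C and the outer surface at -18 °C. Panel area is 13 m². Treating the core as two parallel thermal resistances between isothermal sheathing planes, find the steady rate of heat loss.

Sheathing layers in series; stud and cavity paths in parallel between them.
R_inner = 0.016/(0.167×13) = 0.00737 K/W
R_stud  = 0.105/(0.112×0.16×13) = 0.4507 K/W
R_cav   = 0.105/(0.0488×0.84×13) = 0.197 K/W
1/R_core = 1/R_stud + 1/R_cav → R_core = 0.1371 K/W
R_outer = 0.011/(0.116×13) = 0.007294 K/W
R_total = 0.1518 K/W
Q = ΔT/R_total = 40/0.1518

Q ≈ 264 W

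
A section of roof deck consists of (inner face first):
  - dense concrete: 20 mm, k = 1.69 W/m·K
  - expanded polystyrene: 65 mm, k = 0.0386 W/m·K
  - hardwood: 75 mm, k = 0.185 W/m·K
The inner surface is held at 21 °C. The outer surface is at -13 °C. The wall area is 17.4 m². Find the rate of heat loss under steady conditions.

Thermal resistances in series:
R_dense concrete = L/(kA) = 0.02/(1.69×17.4) = 6.801×10^-4 K/W
R_expanded polystyrene = L/(kA) = 0.065/(0.0386×17.4) = 0.09678 K/W
R_hardwood = L/(kA) = 0.075/(0.185×17.4) = 0.0233 K/W
R_total = 0.1208 K/W
Q = ΔT / R_total = 34 / 0.1208

Q ≈ 282 W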